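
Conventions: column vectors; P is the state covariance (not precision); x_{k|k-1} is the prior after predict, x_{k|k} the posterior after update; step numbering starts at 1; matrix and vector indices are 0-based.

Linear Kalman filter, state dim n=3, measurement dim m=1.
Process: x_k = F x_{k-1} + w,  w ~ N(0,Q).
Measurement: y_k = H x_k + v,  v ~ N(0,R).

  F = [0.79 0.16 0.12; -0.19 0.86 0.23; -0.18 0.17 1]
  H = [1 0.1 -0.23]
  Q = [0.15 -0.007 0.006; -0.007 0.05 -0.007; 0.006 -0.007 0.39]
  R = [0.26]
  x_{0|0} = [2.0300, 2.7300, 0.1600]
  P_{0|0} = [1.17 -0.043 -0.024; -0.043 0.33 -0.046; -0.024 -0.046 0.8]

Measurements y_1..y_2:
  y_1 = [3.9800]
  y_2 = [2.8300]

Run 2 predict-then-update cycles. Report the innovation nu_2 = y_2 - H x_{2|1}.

step 1: x^-=[2.0597, 1.9989, 0.2587]  P^-=[0.8830 -0.1533 -0.0867; -0.1533 0.3766 0.2375; -0.0867 0.2375 1.2331]  S=[1.2103]  K=[0.7334; -0.1407; -0.2863]  nu=[1.7799]  x^+=[3.3651, 1.7485, -0.2509]  P^+=[0.2320 -0.0284 0.1675; -0.0284 0.3526 0.1888; 0.1675 0.1888 1.1339]
step 2: x^-=[2.9080, 0.8066, -0.5594]  P^-=[0.3520 0.0726 0.2784; 0.0726 0.4485 0.4495; 0.2784 0.4495 1.5472]  S=[0.5641]  K=[0.5233; 0.0249; -0.0576]  nu=[-0.2874]  x^+=[2.7577, 0.7995, -0.5428]  P^+=[0.1975 0.0652 0.2954; 0.0652 0.4481 0.4504; 0.2954 0.4504 1.5453]

innov = [-0.2874]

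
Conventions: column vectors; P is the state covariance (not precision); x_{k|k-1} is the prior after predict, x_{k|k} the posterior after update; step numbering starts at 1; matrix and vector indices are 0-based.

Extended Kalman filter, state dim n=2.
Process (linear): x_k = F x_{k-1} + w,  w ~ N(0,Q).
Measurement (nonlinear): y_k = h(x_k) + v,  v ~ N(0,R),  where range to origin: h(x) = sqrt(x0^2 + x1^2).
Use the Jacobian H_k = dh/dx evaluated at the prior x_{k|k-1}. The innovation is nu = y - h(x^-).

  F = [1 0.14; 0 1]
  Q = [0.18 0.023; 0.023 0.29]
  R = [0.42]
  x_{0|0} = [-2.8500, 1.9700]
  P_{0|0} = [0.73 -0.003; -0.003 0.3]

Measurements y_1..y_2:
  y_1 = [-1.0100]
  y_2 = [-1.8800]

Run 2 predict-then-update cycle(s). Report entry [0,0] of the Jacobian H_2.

H_jac[0,0] = 0.0934

step 1: x^-=[-2.5742, 1.9700]  P^-=[0.9150 0.0620; 0.0620 0.5900]  H_jac=[-0.7941 0.6077]  S=[1.1551]  K=[-0.5965; 0.2678]  nu=[-4.2515]  x^+=[-0.0384, 0.8315]  P^+=[0.5041 0.2465; 0.2465 0.5072]
step 2: x^-=[0.0780, 0.8315]  P^-=[0.7631 0.3405; 0.3405 0.7972]  H_jac=[0.0934 0.9956]  S=[1.2802]  K=[0.3205; 0.6448]  nu=[-2.7152]  x^+=[-0.7922, -0.9192]  P^+=[0.6315 0.0759; 0.0759 0.2649]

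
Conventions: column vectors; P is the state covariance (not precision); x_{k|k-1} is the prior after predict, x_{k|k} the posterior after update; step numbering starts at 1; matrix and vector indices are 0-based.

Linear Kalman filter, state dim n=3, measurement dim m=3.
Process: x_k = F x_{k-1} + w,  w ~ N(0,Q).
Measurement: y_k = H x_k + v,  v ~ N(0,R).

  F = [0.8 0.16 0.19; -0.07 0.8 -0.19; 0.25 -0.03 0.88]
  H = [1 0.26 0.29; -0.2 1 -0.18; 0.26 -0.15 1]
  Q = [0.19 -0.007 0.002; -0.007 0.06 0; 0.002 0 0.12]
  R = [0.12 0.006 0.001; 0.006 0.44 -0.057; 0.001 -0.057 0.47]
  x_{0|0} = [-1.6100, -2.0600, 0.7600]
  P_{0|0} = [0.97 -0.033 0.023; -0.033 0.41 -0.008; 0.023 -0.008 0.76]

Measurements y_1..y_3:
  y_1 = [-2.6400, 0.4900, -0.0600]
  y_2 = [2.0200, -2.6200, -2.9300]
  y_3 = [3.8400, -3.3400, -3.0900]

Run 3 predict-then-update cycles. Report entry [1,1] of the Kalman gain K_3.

K[1,1] = 0.2489

step 1: x^-=[-1.4732, -1.6797, 0.3281]  P^-=[0.8468 -0.0618 0.3368; -0.0618 0.3613 -0.1687; 0.3368 -0.1687 0.7806]  S=[1.1946 -0.2899 0.7642; -0.2899 0.9702 -0.5701; 0.7642 -0.5701 1.5465]  K=[0.7929 -0.1007 -0.0628; 0.1282 0.4171 -0.0642; 0.0946 -0.0612 0.5084]  nu=[-0.8252, 1.9341, -0.2570]  x^+=[-2.3061, -0.9623, 0.0011]  P^+=[0.1169 -0.0228 -0.0568; -0.0228 0.1796 -0.0209; -0.0568 -0.0209 0.2542]
step 2: x^-=[-1.9986, -0.6086, -0.5467]  P^-=[0.2542 -0.0072 0.0212; -0.0072 0.1921 -0.0621; 0.0212 -0.0621 0.3008]  S=[0.4116 -0.0376 0.1567; -0.0376 0.6788 -0.2243; 0.1567 -0.2243 0.8225]  K=[0.6338 -0.0665 -0.0315; 0.1071 0.2896 -0.0543; 0.0848 -0.0564 0.3521]  nu=[4.3354, -2.5095, -1.9549]  x^+=[0.9776, -0.7648, -0.7257]  P^+=[0.0891 -0.0122 -0.0354; -0.0122 0.1251 -0.0200; -0.0354 -0.0200 0.1750]
step 3: x^-=[0.5218, -0.5424, -0.3713]  P^-=[0.2414 -0.0065 0.0190; -0.0065 0.1533 -0.0466; 0.0190 -0.0466 0.2469]  S=[0.3931 -0.0374 0.1403; -0.0374 0.6318 -0.1914; 0.1403 -0.1914 0.7610]  K=[0.6258 -0.0619 -0.0222; 0.0911 0.2489 -0.0479; 0.0835 -0.0507 0.3119]  nu=[3.5669, -2.7601, -2.9357]  x^+=[2.9900, -0.7640, -0.8494]  P^+=[0.0862 -0.0104 -0.0302; -0.0104 0.1075 -0.0178; -0.0302 -0.0178 0.1548]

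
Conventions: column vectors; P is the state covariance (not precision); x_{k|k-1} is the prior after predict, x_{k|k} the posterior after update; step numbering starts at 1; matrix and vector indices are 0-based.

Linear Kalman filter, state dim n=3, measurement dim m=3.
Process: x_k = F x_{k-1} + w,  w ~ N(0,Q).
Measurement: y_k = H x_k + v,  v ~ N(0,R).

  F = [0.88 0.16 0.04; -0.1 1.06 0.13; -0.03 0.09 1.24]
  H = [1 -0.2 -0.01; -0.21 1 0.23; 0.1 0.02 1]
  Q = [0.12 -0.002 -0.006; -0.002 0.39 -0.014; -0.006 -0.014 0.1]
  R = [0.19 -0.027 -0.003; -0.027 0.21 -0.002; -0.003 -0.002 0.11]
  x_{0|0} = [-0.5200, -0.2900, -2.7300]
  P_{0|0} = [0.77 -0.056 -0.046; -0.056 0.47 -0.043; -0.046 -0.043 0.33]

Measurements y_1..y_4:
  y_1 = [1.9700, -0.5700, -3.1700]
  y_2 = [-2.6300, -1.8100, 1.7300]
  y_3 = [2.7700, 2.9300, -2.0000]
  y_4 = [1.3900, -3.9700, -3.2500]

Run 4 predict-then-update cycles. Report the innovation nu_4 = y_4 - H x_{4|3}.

step 1: x^-=[-0.6132, -0.6103, -3.3957]  P^-=[0.7093 -0.0475 -0.0662; -0.0475 0.9326 0.0375; -0.0662 0.0375 0.6060]  S=[0.9571 -0.4308 -0.0155; -0.4308 1.2495 0.1866; -0.0155 0.1866 0.7116]  K=[0.7998 0.1072 -0.0054; 0.1243 0.8252 -0.1415; -0.0681 0.0036 0.8410]  nu=[2.4272, 0.6925, 0.2992]  x^+=[1.4008, 0.2205, -3.3068]  P^+=[0.1566 0.0383 -0.0196; 0.0383 0.1840 -0.0251; -0.0196 -0.0251 0.0952]
step 2: x^-=[1.1357, -0.3362, -4.1227]  P^-=[0.2552 0.0473 -0.0264; 0.0473 0.5854 -0.0130; -0.0264 -0.0130 0.2436]  S=[0.4502 -0.1543 -0.0060; -0.1543 0.7963 0.0568; -0.0060 0.0568 0.3508]  K=[0.5797 0.0972 -0.0056; 0.0996 0.7461 -0.1092; -0.0481 0.0028 0.6849]  nu=[-3.8741, -0.2871, 5.7458]  x^+=[-1.1700, -1.5640, -0.0016]  P^+=[0.1138 0.0320 -0.0146; 0.0320 0.1656 -0.0203; -0.0146 -0.0203 0.0773]
step 3: x^-=[-1.2799, -1.5410, -0.1076]  P^-=[0.2202 0.0429 -0.0204; 0.0429 0.5665 -0.0118; -0.0204 -0.0118 0.2167]  S=[0.4161 -0.1464 -0.0034; -0.1464 0.7762 0.0506; -0.0034 0.0506 0.3248]  K=[0.5414 0.0919 -0.0009; 0.0901 0.7384 -0.1024; -0.0418 0.0036 0.6593]  nu=[3.7406, 4.2270, -1.7335]  x^+=[1.1353, 2.0947, -1.3917]  P^+=[0.1063 0.0300 -0.0131; 0.0300 0.1636 -0.0193; -0.0131 -0.0193 0.0743]
step 4: x^-=[1.2785, 1.9260, -1.5712]  P^-=[0.2139 0.0416 -0.0187; 0.0416 0.5648 -0.0112; -0.0187 -0.0112 0.2122]  S=[0.4102 -0.1457 -0.0025; -0.1457 0.7746 0.0499; -0.0025 0.0499 0.3206]  K=[0.5338 0.0905 0.0009; 0.0877 0.7375 -0.1007; -0.0400 0.0040 0.6546]  nu=[0.4809, -5.2661, -1.8452]  x^+=[1.0569, -1.7296, -2.8192]  P^+=[0.1047 0.0295 -0.0128; 0.0295 0.1633 -0.0190; -0.0128 -0.0190 0.0738]

innov = [0.4809, -5.2661, -1.8452]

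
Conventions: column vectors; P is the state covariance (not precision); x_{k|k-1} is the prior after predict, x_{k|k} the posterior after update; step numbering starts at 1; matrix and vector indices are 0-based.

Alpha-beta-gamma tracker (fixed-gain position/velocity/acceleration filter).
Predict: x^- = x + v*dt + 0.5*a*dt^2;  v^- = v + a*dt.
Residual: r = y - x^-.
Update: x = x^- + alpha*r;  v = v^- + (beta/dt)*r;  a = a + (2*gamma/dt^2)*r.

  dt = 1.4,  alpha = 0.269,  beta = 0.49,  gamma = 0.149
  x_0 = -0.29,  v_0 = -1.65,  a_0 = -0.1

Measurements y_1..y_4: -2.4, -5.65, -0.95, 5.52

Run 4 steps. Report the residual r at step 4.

resid = 10.3367

step 1: x_pred=-2.6980  r=0.2980  x^+=-2.6178  v^+=-1.6857  a^+=-0.0547
step 2: x_pred=-5.0314  r=-0.6186  x^+=-5.1978  v^+=-1.9788  a^+=-0.1487
step 3: x_pred=-8.1139  r=7.1639  x^+=-6.1868  v^+=0.3203  a^+=0.9405
step 4: x_pred=-4.8167  r=10.3367  x^+=-2.0361  v^+=5.2548  a^+=2.5121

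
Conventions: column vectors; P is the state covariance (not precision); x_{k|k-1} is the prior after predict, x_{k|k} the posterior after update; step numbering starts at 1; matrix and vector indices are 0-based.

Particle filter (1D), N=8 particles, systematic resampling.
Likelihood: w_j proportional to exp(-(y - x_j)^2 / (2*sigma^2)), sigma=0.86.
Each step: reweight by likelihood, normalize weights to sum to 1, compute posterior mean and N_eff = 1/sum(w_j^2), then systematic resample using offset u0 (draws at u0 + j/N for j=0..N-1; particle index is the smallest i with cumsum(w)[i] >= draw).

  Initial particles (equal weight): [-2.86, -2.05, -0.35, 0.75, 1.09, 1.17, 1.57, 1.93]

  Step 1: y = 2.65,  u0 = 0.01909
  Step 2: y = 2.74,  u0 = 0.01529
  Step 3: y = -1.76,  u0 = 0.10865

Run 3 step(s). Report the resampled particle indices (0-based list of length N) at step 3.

resampled_idx = [0, 0, 0, 0, 0, 0, 0, 5]

step 1: w=[0.0000, 0.0000, 0.0014, 0.0522, 0.1156, 0.1363, 0.2724, 0.4221]  mean=1.5665  Neff=3.4838  idx=[3, 4, 5, 6, 6, 7, 7, 7]
step 2: w=[0.0219, 0.0506, 0.0603, 0.1265, 0.1265, 0.2047, 0.2047, 0.2047]  mean=1.7247  Neff=6.0819  idx=[0, 3, 4, 5, 5, 6, 6, 7]
step 3: w=[0.8976, 0.0352, 0.0352, 0.0064, 0.0064, 0.0064, 0.0064, 0.0064]  mean=0.8455  Neff=1.2371  idx=[0, 0, 0, 0, 0, 0, 0, 5]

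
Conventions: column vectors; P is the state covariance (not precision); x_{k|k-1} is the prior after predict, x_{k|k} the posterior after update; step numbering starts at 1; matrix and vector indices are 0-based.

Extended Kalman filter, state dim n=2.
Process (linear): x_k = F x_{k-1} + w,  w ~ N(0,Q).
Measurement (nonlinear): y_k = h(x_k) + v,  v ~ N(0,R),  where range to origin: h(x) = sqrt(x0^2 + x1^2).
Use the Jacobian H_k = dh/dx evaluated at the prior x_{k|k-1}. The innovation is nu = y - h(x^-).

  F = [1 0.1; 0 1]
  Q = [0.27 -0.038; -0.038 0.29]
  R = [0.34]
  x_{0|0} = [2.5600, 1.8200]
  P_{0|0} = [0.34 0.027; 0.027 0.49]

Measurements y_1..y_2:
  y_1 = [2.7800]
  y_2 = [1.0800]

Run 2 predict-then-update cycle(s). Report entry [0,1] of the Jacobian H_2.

step 1: x^-=[2.7420, 1.8200]  P^-=[0.6203 0.0380; 0.0380 0.7800]  H_jac=[0.8332 0.5530]  S=[1.0442]  K=[0.5151; 0.4434]  nu=[-0.5110]  x^+=[2.4788, 1.5934]  P^+=[0.3433 -0.2005; -0.2005 0.5747]
step 2: x^-=[2.6381, 1.5934]  P^-=[0.5789 -0.1810; -0.1810 0.8647]  H_jac=[0.8560 0.5170]  S=[0.8351]  K=[0.4813; 0.3498]  nu=[-2.0020]  x^+=[1.6745, 0.8931]  P^+=[0.3854 -0.3216; -0.3216 0.7625]

H_jac[0,1] = 0.5170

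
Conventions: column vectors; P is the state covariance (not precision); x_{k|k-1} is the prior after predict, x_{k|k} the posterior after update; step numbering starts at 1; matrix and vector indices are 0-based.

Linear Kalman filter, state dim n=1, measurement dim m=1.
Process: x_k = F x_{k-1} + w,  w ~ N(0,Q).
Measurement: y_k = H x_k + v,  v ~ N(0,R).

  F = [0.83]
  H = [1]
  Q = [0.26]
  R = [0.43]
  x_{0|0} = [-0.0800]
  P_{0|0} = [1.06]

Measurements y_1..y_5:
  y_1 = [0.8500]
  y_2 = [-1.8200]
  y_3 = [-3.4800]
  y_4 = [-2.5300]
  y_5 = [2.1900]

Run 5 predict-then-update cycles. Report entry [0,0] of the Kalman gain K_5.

step 1: x^-=[-0.0664]  P^-=[0.9902]  S=[1.4202]  K=[0.6972]  nu=[0.9164]  x^+=[0.5725]  P^+=[0.2998]
step 2: x^-=[0.4752]  P^-=[0.4665]  S=[0.8965]  K=[0.5204]  nu=[-2.2952]  x^+=[-0.7192]  P^+=[0.2238]
step 3: x^-=[-0.5969]  P^-=[0.4141]  S=[0.8441]  K=[0.4906]  nu=[-2.8831]  x^+=[-2.0114]  P^+=[0.2110]
step 4: x^-=[-1.6695]  P^-=[0.4053]  S=[0.8353]  K=[0.4852]  nu=[-0.8605]  x^+=[-2.0870]  P^+=[0.2087]
step 5: x^-=[-1.7322]  P^-=[0.4037]  S=[0.8337]  K=[0.4843]  nu=[3.9222]  x^+=[0.1671]  P^+=[0.2082]

K[0,0] = 0.4843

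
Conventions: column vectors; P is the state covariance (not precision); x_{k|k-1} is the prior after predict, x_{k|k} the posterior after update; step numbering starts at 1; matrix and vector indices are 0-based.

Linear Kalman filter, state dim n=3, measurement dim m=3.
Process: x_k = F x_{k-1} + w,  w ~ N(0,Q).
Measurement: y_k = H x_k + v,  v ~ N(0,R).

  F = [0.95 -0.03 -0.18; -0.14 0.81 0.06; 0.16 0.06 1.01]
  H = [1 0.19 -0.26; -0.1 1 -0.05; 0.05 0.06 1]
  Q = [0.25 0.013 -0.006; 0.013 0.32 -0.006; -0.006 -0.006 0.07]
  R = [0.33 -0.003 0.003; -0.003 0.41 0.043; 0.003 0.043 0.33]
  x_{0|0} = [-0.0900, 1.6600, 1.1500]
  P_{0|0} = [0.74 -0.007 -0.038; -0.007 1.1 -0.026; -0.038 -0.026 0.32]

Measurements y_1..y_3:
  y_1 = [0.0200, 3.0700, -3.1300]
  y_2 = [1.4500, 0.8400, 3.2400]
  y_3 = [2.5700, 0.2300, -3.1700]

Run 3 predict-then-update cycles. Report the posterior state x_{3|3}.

x_post = [1.3660, 0.7768, -0.8927]

step 1: x^-=[-0.3423, 1.4262, 1.2467]  P^-=[0.9423 -0.1203 0.0117; -0.1203 1.0571 0.0331; 0.0117 0.0331 0.4038]  S=[1.2827 -0.0184 -0.0339; -0.0184 1.4984 0.1080; -0.0339 0.1080 0.7443]  K=[0.7156 -0.1436 0.1227; 0.0668 0.7117 0.0213; -0.0538 -0.0324 0.5481]  nu=[0.4155, 1.6719, -4.4452]  x^+=[-0.8306, 2.5490, -1.2663]  P^+=[0.2493 -0.0296 0.0258; -0.0296 0.2906 0.0219; 0.0258 0.0219 0.1767]
step 2: x^-=[-0.6376, 2.1050, -1.2589]  P^-=[0.4741 -0.0531 0.0208; -0.0531 0.5246 0.0243; 0.0208 0.0243 0.2681]  S=[0.8077 -0.0064 -0.0160; -0.0064 0.9484 0.0784; -0.0160 0.0784 0.6059]  K=[0.5688 -0.1113 0.0976; 0.0546 0.5564 0.0170; -0.0462 -0.0282 0.4491]  nu=[1.3603, -1.3917, 4.4045]  x^+=[0.7208, 1.4799, 0.6955]  P^+=[0.1979 -0.0223 0.0206; -0.0223 0.2273 0.0172; 0.0206 0.0172 0.1448]
step 3: x^-=[0.5152, 1.1395, 0.9066]  P^-=[0.4279 -0.0385 0.0146; -0.0385 0.4799 0.0181; 0.0146 0.0181 0.2319]  S=[0.7669 0.0054 -0.0155; 0.0054 0.9008 0.0729; -0.0155 0.0729 0.5681]  K=[0.5460 -0.1014 0.0873; 0.0590 0.5347 0.0121; -0.0465 -0.0276 0.4137]  nu=[2.0740, -0.8127, -4.1707]  x^+=[1.3660, 0.7768, -0.8927]  P^+=[0.1891 -0.0197 0.0178; -0.0197 0.2184 0.0151; 0.0178 0.0151 0.1334]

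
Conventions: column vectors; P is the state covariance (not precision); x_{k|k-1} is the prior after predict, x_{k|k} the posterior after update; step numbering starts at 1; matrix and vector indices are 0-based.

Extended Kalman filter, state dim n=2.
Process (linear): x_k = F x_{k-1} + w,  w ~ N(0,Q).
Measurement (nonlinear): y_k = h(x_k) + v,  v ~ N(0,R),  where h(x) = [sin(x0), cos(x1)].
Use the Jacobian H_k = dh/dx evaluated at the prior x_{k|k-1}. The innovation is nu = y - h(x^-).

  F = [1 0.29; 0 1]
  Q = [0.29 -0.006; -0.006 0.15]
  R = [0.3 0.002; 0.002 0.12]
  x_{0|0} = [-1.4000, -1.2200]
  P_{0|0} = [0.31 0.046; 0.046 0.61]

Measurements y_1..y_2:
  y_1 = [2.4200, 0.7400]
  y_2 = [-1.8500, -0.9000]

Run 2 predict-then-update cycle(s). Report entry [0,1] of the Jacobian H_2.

step 1: x^-=[-1.7538, -1.2200]  P^-=[0.6780 0.2169; 0.2169 0.7600]  H_jac=[-0.1820 0.0000; 0.0000 0.9391]  S=[0.3225 -0.0351; -0.0351 0.7902]  K=[-0.3563 0.2419; -0.0243 0.9021]  nu=[3.4033, 0.3964]  x^+=[-2.8706, -0.9452]  P^+=[0.5847 0.0302; 0.0302 0.1152]
step 2: x^-=[-3.1447, -0.9452]  P^-=[0.9019 0.0576; 0.0576 0.2652]  H_jac=[-1.0000 0.0000; 0.0000 0.8106]  S=[1.2019 -0.0447; -0.0447 0.2943]  K=[-0.7487 0.0449; -0.0209 0.7274]  nu=[-1.8531, -1.4856]  x^+=[-1.8240, -1.9872]  P^+=[0.2245 0.0048; 0.0048 0.1076]

H_jac[0,1] = 0.0000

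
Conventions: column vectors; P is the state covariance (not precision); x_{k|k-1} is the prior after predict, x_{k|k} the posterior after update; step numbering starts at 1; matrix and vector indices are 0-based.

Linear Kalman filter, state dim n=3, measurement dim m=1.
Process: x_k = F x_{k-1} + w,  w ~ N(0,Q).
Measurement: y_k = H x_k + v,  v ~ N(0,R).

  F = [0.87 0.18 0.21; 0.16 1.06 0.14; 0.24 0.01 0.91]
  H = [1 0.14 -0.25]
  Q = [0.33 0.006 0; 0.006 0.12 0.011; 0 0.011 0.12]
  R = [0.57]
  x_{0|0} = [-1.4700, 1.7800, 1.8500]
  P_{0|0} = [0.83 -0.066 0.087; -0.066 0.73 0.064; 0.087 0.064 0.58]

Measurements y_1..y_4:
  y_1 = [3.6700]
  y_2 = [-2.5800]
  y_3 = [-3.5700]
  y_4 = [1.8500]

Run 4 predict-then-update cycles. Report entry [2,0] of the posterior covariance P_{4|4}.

step 1: x^-=[-0.5700, 1.9106, 1.3485]  P^-=[1.0234 0.2445 0.3659; 0.2445 0.9733 0.1850; 0.3659 0.1850 0.6870]  S=[1.5280]  K=[0.6323; 0.2189; 0.1440]  nu=[4.3096]  x^+=[2.1550, 2.8540, 1.9692]  P^+=[0.4125 0.0330 0.2268; 0.0330 0.9001 0.1368; 0.2268 0.1368 0.6553]
step 2: x^-=[2.8021, 3.6458, 2.3377]  P^-=[0.8038 0.3549 0.4284; 0.3549 1.2167 0.3011; 0.4284 0.3011 0.7882]  S=[1.3111]  K=[0.5693; 0.3432; 0.2086]  nu=[-5.3081]  x^+=[-0.2199, 1.8238, 1.2305]  P^+=[0.3789 0.0987 0.2727; 0.0987 1.0623 0.2073; 0.2727 0.2073 0.7312]
step 3: x^-=[0.3954, 2.0704, 1.0852]  P^-=[0.8297 0.4706 0.4899; 0.4706 1.4448 0.4043; 0.4899 0.4043 0.8708]  S=[1.3409]  K=[0.5765; 0.4264; 0.2452]  nu=[-3.9839]  x^+=[-1.9014, 0.3716, 0.1084]  P^+=[0.3840 0.1409 0.3003; 0.1409 1.2011 0.2641; 0.3003 0.2641 0.7902]
step 4: x^-=[-1.5646, 0.1049, -0.3540]  P^-=[0.8682 0.5580 0.5374; 0.5580 1.6345 0.4842; 0.5374 0.4842 0.9332]  S=[1.3823]  K=[0.5875; 0.4817; 0.2690]  nu=[3.3114]  x^+=[0.3807, 1.6998, 0.5368]  P^+=[0.3912 0.1669 0.3189; 0.1669 1.3138 0.3051; 0.3189 0.3051 0.8332]

P_post[2,0] = 0.3189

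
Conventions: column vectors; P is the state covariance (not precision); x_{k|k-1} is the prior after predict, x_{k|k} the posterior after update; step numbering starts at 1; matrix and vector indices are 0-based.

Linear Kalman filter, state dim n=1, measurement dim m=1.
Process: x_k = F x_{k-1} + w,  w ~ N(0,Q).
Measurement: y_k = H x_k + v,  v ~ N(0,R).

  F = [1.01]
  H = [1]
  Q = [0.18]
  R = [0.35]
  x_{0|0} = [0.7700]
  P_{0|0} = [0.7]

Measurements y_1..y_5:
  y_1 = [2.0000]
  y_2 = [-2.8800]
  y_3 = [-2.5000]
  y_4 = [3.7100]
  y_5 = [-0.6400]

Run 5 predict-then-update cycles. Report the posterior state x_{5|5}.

step 1: x^-=[0.7777]  P^-=[0.8941]  S=[1.2441]  K=[0.7187]  nu=[1.2223]  x^+=[1.6561]  P^+=[0.2515]
step 2: x^-=[1.6727]  P^-=[0.4366]  S=[0.7866]  K=[0.5550]  nu=[-4.5527]  x^+=[-0.8542]  P^+=[0.1943]
step 3: x^-=[-0.8628]  P^-=[0.3782]  S=[0.7282]  K=[0.5193]  nu=[-1.6372]  x^+=[-1.7131]  P^+=[0.1818]
step 4: x^-=[-1.7302]  P^-=[0.3654]  S=[0.7154]  K=[0.5108]  nu=[5.4402]  x^+=[1.0485]  P^+=[0.1788]
step 5: x^-=[1.0590]  P^-=[0.3624]  S=[0.7124]  K=[0.5087]  nu=[-1.6990]  x^+=[0.1948]  P^+=[0.1780]

x_post = [0.1948]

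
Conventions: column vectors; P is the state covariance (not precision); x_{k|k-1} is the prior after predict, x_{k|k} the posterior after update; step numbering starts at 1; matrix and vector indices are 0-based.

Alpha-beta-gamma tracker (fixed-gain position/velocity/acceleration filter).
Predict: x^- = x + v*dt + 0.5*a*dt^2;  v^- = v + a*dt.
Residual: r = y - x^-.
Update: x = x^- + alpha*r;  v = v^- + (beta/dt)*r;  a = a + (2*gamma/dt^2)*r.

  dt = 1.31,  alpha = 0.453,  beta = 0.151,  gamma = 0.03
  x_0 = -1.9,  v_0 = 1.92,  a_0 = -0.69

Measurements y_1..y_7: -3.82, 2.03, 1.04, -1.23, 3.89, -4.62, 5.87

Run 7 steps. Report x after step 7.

step 1: x_pred=0.0231  r=-3.8431  x^+=-1.7178  v^+=0.5731  a^+=-0.8244
step 2: x_pred=-1.6744  r=3.7044  x^+=0.0037  v^+=-0.0798  a^+=-0.6949
step 3: x_pred=-0.6971  r=1.7371  x^+=0.0898  v^+=-0.7898  a^+=-0.6341
step 4: x_pred=-1.4890  r=0.2590  x^+=-1.3717  v^+=-1.5907  a^+=-0.6251
step 5: x_pred=-3.9918  r=7.8818  x^+=-0.4213  v^+=-1.5010  a^+=-0.3495
step 6: x_pred=-2.6876  r=-1.9324  x^+=-3.5630  v^+=-2.1816  a^+=-0.4171
step 7: x_pred=-6.7787  r=12.6487  x^+=-1.0488  v^+=-1.2700  a^+=0.0252

x_post = -1.0488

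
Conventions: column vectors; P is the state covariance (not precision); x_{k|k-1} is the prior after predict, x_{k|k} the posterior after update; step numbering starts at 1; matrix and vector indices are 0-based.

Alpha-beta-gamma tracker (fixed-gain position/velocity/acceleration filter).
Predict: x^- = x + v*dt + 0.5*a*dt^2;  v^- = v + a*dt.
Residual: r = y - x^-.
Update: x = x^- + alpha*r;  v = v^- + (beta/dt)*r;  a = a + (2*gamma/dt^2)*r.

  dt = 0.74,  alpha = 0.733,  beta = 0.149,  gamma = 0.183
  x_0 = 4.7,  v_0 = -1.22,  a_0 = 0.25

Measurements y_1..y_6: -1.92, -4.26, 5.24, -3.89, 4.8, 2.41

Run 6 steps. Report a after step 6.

a_post = 6.6073

step 1: x_pred=3.8657  r=-5.7857  x^+=-0.3752  v^+=-2.1999  a^+=-3.6170
step 2: x_pred=-2.9935  r=-1.2665  x^+=-3.9218  v^+=-5.1315  a^+=-4.4634
step 3: x_pred=-8.9413  r=14.1813  x^+=1.4536  v^+=-5.5790  a^+=5.0149
step 4: x_pred=-1.3018  r=-2.5882  x^+=-3.1990  v^+=-2.3892  a^+=3.2850
step 5: x_pred=-4.0675  r=8.8675  x^+=2.4324  v^+=1.8272  a^+=9.2118
step 6: x_pred=6.3067  r=-3.8967  x^+=3.4504  v^+=7.8594  a^+=6.6073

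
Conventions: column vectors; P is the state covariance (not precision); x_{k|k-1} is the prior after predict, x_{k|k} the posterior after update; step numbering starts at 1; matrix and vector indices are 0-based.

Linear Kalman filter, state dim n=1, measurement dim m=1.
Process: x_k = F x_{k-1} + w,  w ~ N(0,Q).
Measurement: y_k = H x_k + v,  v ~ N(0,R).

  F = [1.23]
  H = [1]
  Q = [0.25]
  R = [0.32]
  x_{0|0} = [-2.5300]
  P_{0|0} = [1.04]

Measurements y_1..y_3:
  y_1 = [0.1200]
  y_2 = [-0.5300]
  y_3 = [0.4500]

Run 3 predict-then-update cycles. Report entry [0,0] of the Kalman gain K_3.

step 1: x^-=[-3.1119]  P^-=[1.8234]  S=[2.1434]  K=[0.8507]  nu=[3.2319]  x^+=[-0.3625]  P^+=[0.2722]
step 2: x^-=[-0.4459]  P^-=[0.6619]  S=[0.9819]  K=[0.6741]  nu=[-0.0841]  x^+=[-0.5026]  P^+=[0.2157]
step 3: x^-=[-0.6182]  P^-=[0.5763]  S=[0.8963]  K=[0.6430]  nu=[1.0682]  x^+=[0.0687]  P^+=[0.2058]

K[0,0] = 0.6430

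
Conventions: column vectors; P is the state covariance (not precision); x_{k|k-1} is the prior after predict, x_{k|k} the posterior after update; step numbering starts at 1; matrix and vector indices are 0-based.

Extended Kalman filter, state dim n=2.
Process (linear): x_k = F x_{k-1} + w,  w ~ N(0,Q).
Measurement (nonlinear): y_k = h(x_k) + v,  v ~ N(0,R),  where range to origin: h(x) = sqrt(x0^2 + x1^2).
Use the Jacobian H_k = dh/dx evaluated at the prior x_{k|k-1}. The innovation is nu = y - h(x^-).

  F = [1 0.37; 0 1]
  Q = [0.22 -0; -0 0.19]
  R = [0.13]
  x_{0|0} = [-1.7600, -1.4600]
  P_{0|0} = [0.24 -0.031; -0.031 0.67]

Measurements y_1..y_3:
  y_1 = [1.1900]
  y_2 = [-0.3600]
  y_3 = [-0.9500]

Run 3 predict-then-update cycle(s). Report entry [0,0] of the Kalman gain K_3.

step 1: x^-=[-2.3002, -1.4600]  P^-=[0.5288 0.2169; 0.2169 0.8600]  H_jac=[-0.8443 -0.5359]  S=[0.9502]  K=[-0.5922; -0.6778]  nu=[-1.5344]  x^+=[-1.3915, -0.4200]  P^+=[0.1956 -0.1645; -0.1645 0.4235]
step 2: x^-=[-1.5469, -0.4200]  P^-=[0.3518 -0.0078; -0.0078 0.6135]  H_jac=[-0.9651 -0.2620]  S=[0.4959]  K=[-0.6806; -0.3091]  nu=[-1.9629]  x^+=[-0.2109, 0.1867]  P^+=[0.1221 -0.1121; -0.1121 0.5662]
step 3: x^-=[-0.1418, 0.1867]  P^-=[0.3367 0.0974; 0.0974 0.7562]  H_jac=[-0.6048 0.7963]  S=[0.6389]  K=[-0.1974; 0.8503]  nu=[-1.1844]  x^+=[0.0919, -0.8205]  P^+=[0.3118 0.2046; 0.2046 0.2942]

K[0,0] = -0.1974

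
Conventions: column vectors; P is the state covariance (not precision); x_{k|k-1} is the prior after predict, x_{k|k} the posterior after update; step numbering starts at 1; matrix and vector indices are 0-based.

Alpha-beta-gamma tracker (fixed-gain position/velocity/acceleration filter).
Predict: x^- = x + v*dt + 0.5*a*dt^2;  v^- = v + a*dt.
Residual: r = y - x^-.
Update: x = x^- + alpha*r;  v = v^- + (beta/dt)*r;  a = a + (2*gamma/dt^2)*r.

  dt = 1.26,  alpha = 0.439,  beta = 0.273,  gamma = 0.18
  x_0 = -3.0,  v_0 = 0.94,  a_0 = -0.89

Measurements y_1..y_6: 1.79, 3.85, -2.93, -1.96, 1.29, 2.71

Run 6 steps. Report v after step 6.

v_post = -1.9663

step 1: x_pred=-2.5221  r=4.3121  x^+=-0.6291  v^+=0.7529  a^+=0.0878
step 2: x_pred=0.3892  r=3.4608  x^+=1.9085  v^+=1.6133  a^+=0.8725
step 3: x_pred=4.6340  r=-7.5640  x^+=1.3134  v^+=1.0739  a^+=-0.8426
step 4: x_pred=1.9976  r=-3.9576  x^+=0.2602  v^+=-0.8453  a^+=-1.7400
step 5: x_pred=-2.1861  r=3.4761  x^+=-0.6601  v^+=-2.2846  a^+=-0.9518
step 6: x_pred=-4.2943  r=7.0043  x^+=-1.2194  v^+=-1.9663  a^+=0.6365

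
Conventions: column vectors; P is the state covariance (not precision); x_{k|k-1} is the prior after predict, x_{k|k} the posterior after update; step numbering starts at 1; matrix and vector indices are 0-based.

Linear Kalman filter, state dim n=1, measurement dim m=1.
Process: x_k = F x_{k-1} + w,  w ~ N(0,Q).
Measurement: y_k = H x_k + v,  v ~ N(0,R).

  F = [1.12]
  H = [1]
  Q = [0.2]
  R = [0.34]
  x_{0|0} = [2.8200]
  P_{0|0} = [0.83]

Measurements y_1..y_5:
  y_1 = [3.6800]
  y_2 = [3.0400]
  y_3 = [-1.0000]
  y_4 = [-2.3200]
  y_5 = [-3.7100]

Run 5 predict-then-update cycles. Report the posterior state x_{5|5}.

x_post = [-2.4902]

step 1: x^-=[3.1584]  P^-=[1.2412]  S=[1.5812]  K=[0.7850]  nu=[0.5216]  x^+=[3.5678]  P^+=[0.2669]
step 2: x^-=[3.9960]  P^-=[0.5348]  S=[0.8748]  K=[0.6113]  nu=[-0.9560]  x^+=[3.4116]  P^+=[0.2079]
step 3: x^-=[3.8209]  P^-=[0.4607]  S=[0.8007]  K=[0.5754]  nu=[-4.8209]  x^+=[1.0470]  P^+=[0.1956]
step 4: x^-=[1.1727]  P^-=[0.4454]  S=[0.7854]  K=[0.5671]  nu=[-3.4927]  x^+=[-0.8080]  P^+=[0.1928]
step 5: x^-=[-0.9050]  P^-=[0.4419]  S=[0.7819]  K=[0.5651]  nu=[-2.8050]  x^+=[-2.4902]  P^+=[0.1921]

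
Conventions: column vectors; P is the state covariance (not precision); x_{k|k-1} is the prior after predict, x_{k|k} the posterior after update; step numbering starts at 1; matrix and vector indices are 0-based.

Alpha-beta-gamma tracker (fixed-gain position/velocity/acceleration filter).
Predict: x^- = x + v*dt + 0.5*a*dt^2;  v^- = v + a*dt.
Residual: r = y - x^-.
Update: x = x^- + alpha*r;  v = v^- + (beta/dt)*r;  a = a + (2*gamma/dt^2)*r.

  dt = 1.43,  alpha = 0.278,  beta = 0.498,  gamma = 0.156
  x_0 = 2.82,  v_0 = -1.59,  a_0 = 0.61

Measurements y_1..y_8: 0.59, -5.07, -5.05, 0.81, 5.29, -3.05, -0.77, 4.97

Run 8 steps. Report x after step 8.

step 1: x_pred=1.1700  r=-0.5800  x^+=1.0088  v^+=-0.9197  a^+=0.5215
step 2: x_pred=0.2268  r=-5.2968  x^+=-1.2457  v^+=-2.0186  a^+=-0.2867
step 3: x_pred=-4.4253  r=-0.6247  x^+=-4.5990  v^+=-2.6460  a^+=-0.3820
step 4: x_pred=-8.7733  r=9.5833  x^+=-6.1092  v^+=0.1452  a^+=1.0802
step 5: x_pred=-4.7971  r=10.0871  x^+=-1.9929  v^+=5.2027  a^+=2.6192
step 6: x_pred=8.1251  r=-11.1751  x^+=5.0184  v^+=5.0565  a^+=0.9142
step 7: x_pred=13.1839  r=-13.9539  x^+=9.3047  v^+=1.5043  a^+=-1.2148
step 8: x_pred=10.2139  r=-5.2439  x^+=8.7561  v^+=-2.0590  a^+=-2.0149

x_post = 8.7561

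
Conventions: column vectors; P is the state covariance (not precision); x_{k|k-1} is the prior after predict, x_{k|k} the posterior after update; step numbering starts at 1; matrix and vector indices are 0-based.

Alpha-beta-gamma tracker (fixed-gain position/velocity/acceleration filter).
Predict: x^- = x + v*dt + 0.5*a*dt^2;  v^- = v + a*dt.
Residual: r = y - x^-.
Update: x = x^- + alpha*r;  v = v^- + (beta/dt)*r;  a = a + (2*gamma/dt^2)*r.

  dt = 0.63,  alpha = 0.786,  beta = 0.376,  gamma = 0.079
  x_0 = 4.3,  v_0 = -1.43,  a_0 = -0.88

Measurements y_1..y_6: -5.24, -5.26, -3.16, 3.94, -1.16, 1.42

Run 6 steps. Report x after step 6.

step 1: x_pred=3.2245  r=-8.4645  x^+=-3.4286  v^+=-7.0362  a^+=-4.2496
step 2: x_pred=-8.7047  r=3.4447  x^+=-5.9972  v^+=-7.6575  a^+=-2.8783
step 3: x_pred=-11.3926  r=8.2326  x^+=-4.9218  v^+=-4.5574  a^+=0.3990
step 4: x_pred=-7.7138  r=11.6538  x^+=1.4461  v^+=2.6492  a^+=5.0382
step 5: x_pred=4.1149  r=-5.2749  x^+=-0.0312  v^+=2.6751  a^+=2.9383
step 6: x_pred=2.2372  r=-0.8172  x^+=1.5949  v^+=4.0385  a^+=2.6130

x_post = 1.5949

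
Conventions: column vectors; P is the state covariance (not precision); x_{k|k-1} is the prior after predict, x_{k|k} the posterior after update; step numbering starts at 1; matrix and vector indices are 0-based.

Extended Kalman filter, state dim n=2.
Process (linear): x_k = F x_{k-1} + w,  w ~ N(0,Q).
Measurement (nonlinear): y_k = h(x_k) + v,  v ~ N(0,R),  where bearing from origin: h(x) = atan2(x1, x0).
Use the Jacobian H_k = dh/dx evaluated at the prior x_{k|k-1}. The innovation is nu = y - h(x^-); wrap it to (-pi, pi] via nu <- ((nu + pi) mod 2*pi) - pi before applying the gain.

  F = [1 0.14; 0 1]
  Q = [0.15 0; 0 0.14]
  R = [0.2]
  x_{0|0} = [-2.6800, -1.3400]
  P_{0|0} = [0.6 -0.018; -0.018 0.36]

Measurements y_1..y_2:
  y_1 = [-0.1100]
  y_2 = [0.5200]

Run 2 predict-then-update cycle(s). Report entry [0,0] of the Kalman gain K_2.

step 1: x^-=[-2.8676, -1.3400]  P^-=[0.7520 0.0324; 0.0324 0.5000]  H_jac=[0.1337 -0.2862]  S=[0.2519]  K=[0.3624; -0.5509]  nu=[2.5945]  x^+=[-1.9273, -2.7692]  P^+=[0.7189 0.0827; 0.0827 0.4236]
step 2: x^-=[-2.3150, -2.7692]  P^-=[0.9004 0.1420; 0.1420 0.5636]  H_jac=[0.2126 -0.1777]  S=[0.2478]  K=[0.6707; -0.2824]  nu=[2.7871]  x^+=[-0.4458, -3.5562]  P^+=[0.7889 0.1889; 0.1889 0.5438]

K[0,0] = 0.6707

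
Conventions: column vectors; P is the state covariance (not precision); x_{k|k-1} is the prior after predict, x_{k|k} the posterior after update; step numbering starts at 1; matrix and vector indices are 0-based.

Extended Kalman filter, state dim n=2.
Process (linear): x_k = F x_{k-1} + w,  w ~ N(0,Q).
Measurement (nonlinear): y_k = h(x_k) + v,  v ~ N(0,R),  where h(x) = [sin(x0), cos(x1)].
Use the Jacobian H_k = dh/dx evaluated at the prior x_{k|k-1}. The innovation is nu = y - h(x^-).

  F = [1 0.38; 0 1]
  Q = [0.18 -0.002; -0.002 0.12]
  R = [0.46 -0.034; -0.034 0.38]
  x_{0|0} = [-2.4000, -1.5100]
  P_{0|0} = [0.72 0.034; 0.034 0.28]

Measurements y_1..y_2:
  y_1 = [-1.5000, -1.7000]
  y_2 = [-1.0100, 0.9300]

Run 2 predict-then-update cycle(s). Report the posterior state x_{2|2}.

x_post = [-2.4870, -1.6410]

step 1: x^-=[-2.9738, -1.5100]  P^-=[0.9663 0.1384; 0.1384 0.4000]  H_jac=[-0.9860 0.0000; 0.0000 0.9982]  S=[1.3993 -0.1702; -0.1702 0.7785]  K=[-0.6773 0.0294; -0.0361 0.5050]  nu=[-1.3330, -1.7608]  x^+=[-2.1227, -2.3510]  P^+=[0.3170 0.0343; 0.0343 0.1935]
step 2: x^-=[-3.0161, -2.3510]  P^-=[0.5510 0.1058; 0.1058 0.3135]  H_jac=[-0.9921 0.0000; 0.0000 0.7108]  S=[1.0023 -0.1086; -0.1086 0.5384]  K=[-0.5421 0.0303; -0.0612 0.4015]  nu=[-0.8849, 1.6334]  x^+=[-2.4870, -1.6410]  P^+=[0.2524 0.0421; 0.0421 0.2176]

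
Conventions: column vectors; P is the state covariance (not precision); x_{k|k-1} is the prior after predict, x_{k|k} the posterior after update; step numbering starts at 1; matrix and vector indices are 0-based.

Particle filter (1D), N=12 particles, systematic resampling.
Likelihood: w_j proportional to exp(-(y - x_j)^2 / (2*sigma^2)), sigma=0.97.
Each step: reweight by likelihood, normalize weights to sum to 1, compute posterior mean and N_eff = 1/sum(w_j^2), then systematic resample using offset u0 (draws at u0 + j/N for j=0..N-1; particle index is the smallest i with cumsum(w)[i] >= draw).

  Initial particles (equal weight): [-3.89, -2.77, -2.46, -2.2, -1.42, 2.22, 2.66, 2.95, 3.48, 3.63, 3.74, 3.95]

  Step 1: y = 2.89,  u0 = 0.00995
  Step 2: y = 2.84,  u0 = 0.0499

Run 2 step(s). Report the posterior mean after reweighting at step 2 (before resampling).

step 1: w=[0.0000, 0.0000, 0.0000, 0.0000, 0.0000, 0.1415, 0.1746, 0.1792, 0.1493, 0.1342, 0.1223, 0.0988]  mean=3.1619  Neff=6.7722  idx=[5, 5, 6, 6, 7, 7, 8, 8, 9, 9, 10, 11]
step 2: w=[0.0832, 0.0832, 0.1003, 0.1003, 0.1014, 0.1014, 0.0821, 0.0821, 0.0733, 0.0733, 0.0664, 0.0530]  mean=3.0624  Neff=11.6311  idx=[0, 1, 2, 3, 4, 4, 5, 6, 7, 8, 10, 11]

post_mean = 3.0624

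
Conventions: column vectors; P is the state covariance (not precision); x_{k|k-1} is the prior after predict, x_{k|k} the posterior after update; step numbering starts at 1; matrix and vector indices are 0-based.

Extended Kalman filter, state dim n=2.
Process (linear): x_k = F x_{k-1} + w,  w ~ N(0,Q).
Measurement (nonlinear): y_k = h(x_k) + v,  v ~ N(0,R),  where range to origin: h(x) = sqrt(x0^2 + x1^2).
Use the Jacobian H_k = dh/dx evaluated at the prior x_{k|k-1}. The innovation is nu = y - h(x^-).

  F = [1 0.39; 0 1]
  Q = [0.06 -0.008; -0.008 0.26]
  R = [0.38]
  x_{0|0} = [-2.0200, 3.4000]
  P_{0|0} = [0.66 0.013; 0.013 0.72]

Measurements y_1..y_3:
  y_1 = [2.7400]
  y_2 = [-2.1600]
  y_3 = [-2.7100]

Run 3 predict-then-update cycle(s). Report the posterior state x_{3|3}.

x_post = [1.4685, 0.4011]

step 1: x^-=[-0.6940, 3.4000]  P^-=[0.8397 0.2858; 0.2858 0.9800]  H_jac=[-0.2000 0.9798]  S=[1.2424]  K=[0.0902; 0.7269]  nu=[-0.7301]  x^+=[-0.7599, 2.8693]  P^+=[0.8295 0.2043; 0.2043 0.3236]
step 2: x^-=[0.3592, 2.8693]  P^-=[1.0981 0.3225; 0.3225 0.5836]  H_jac=[0.1242 0.9923]  S=[1.0510]  K=[0.4343; 0.5891]  nu=[-5.0517]  x^+=[-1.8346, -0.1065]  P^+=[0.8999 0.0537; 0.0537 0.2189]
step 3: x^-=[-1.8761, -0.1065]  P^-=[1.0351 0.1310; 0.1310 0.4789]  H_jac=[-0.9984 -0.0567]  S=[1.4281]  K=[-0.7288; -0.1106]  nu=[-4.5891]  x^+=[1.4685, 0.4011]  P^+=[0.2765 0.0159; 0.0159 0.4614]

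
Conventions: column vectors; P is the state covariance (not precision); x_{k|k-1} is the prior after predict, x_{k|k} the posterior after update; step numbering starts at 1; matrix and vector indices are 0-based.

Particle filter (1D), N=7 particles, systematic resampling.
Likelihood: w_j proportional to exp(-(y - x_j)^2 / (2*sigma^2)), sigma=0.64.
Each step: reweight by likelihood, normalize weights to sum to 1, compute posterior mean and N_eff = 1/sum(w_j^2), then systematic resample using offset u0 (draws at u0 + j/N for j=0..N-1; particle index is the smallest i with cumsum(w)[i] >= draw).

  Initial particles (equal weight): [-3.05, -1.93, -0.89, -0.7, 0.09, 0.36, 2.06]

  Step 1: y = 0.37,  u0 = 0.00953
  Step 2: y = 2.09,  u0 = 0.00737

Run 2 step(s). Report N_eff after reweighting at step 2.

N_eff = 4.0611

step 1: w=[0.0000, 0.0007, 0.0617, 0.1060, 0.3897, 0.4288, 0.0131]  mean=0.0860  Neff=2.8497  idx=[2, 3, 4, 4, 5, 5, 5]
step 2: w=[0.0002, 0.0008, 0.0815, 0.0815, 0.2787, 0.2787, 0.2787]  mean=0.3149  Neff=4.0611  idx=[2, 3, 4, 4, 5, 6, 6]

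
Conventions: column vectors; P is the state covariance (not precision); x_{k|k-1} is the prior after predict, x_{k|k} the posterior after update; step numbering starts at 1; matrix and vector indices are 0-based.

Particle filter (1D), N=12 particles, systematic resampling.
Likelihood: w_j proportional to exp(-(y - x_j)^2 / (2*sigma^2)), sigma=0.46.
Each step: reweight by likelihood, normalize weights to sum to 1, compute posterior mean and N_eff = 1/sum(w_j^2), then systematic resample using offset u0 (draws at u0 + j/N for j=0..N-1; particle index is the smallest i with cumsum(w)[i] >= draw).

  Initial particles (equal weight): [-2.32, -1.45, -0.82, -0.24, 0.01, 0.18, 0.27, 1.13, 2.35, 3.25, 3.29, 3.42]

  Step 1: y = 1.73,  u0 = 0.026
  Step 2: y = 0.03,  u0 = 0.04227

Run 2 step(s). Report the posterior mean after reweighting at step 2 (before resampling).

post_mean = 1.1301

step 1: w=[0.0000, 0.0000, 0.0000, 0.0001, 0.0011, 0.0040, 0.0076, 0.5026, 0.4744, 0.0050, 0.0037, 0.0014]  mean=1.7189  Neff=2.0930  idx=[7, 7, 7, 7, 7, 7, 8, 8, 8, 8, 8, 8]
step 2: w=[0.1667, 0.1667, 0.1667, 0.1667, 0.1667, 0.1667, 0.0000, 0.0000, 0.0000, 0.0000, 0.0000, 0.0000]  mean=1.1301  Neff=6.0006  idx=[0, 0, 1, 1, 2, 2, 3, 3, 4, 4, 5, 5]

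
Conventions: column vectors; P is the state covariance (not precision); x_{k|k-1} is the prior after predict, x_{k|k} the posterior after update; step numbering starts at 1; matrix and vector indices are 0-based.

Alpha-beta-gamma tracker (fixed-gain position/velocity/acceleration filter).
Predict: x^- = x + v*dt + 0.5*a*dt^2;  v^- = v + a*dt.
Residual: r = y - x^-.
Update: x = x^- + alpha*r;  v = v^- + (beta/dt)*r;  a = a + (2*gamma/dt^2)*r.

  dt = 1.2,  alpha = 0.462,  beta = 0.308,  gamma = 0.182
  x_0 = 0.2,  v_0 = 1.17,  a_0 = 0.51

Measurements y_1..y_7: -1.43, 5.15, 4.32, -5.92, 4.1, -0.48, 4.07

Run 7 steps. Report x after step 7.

x_post = -2.1149

step 1: x_pred=1.9712  r=-3.4012  x^+=0.3998  v^+=0.9090  a^+=-0.3497
step 2: x_pred=1.2389  r=3.9111  x^+=3.0458  v^+=1.4932  a^+=0.6389
step 3: x_pred=5.2976  r=-0.9776  x^+=4.8460  v^+=2.0089  a^+=0.3918
step 4: x_pred=7.5388  r=-13.4588  x^+=1.3208  v^+=-0.9753  a^+=-3.0103
step 5: x_pred=-2.0170  r=6.1170  x^+=0.8090  v^+=-3.0177  a^+=-1.4641
step 6: x_pred=-3.8663  r=3.3863  x^+=-2.3018  v^+=-3.9054  a^+=-0.6081
step 7: x_pred=-7.4261  r=11.4961  x^+=-2.1149  v^+=-1.6844  a^+=2.2979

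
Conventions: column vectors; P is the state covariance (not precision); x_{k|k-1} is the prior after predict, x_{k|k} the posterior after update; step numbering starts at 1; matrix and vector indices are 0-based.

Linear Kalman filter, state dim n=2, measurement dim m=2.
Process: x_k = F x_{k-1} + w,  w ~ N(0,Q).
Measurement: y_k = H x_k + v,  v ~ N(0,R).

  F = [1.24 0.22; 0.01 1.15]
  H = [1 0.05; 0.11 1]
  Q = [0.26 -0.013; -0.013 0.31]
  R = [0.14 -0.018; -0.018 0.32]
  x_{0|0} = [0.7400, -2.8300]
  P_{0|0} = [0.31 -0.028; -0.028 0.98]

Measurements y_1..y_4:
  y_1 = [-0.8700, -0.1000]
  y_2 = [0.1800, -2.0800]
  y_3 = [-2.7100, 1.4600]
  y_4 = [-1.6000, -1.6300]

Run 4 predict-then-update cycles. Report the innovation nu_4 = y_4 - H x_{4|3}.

step 1: x^-=[0.2950, -3.2471]  P^-=[0.7688 0.1988; 0.1988 1.6054]  S=[0.9327 0.3467; 0.3467 1.9785]  K=[0.8362 -0.0033; -0.0070 0.8237]  nu=[-1.0026, 3.1146]  x^+=[-0.5537, -0.6744]  P^+=[0.1186 -0.0292; -0.0292 0.2669]
step 2: x^-=[-0.8350, -0.7811]  P^-=[0.4393 0.0144; 0.0144 0.6624]  S=[0.5824 0.0779; 0.0779 0.9908]  K=[0.7550 0.0039; -0.0082 0.6707]  nu=[1.0540, -1.2070]  x^+=[-0.0439, -1.5993]  P^+=[0.1068 -0.0241; -0.0241 0.2174]
step 3: x^-=[-0.4063, -1.8397]  P^-=[0.4217 0.0089; 0.0089 0.5970]  S=[0.5640 0.0672; 0.0672 0.9241]  K=[0.7477 0.0055; -0.0084 0.6477]  nu=[-2.2118, 3.3443]  x^+=[-2.0417, 0.3452]  P^+=[0.1057 -0.0233; -0.0233 0.2100]
step 4: x^-=[-2.4557, 0.3766]  P^-=[0.4200 0.0081; 0.0081 0.5872]  S=[0.5623 0.0657; 0.0657 0.9141]  K=[0.7470 0.0057; -0.0086 0.6440]  nu=[0.8369, -1.7365]  x^+=[-1.8405, -0.7489]  P^+=[0.1056 -0.0232; -0.0232 0.2088]

innov = [0.8369, -1.7365]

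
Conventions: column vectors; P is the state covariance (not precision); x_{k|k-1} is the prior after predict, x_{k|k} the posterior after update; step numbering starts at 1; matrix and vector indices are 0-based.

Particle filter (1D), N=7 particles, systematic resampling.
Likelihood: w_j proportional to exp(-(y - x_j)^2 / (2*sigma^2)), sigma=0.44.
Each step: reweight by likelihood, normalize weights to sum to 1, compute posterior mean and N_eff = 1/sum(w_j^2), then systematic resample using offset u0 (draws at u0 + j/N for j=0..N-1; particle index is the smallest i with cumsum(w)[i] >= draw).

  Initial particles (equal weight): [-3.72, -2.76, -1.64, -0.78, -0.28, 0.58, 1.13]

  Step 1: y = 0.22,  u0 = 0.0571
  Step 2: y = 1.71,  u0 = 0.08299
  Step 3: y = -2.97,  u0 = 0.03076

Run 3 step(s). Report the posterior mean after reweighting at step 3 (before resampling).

post_mean = 0.5800

step 1: w=[0.0000, 0.0000, 0.0001, 0.0527, 0.3658, 0.4992, 0.0822]  mean=0.2387  Neff=2.5475  idx=[4, 4, 4, 5, 5, 5, 5]
step 2: w=[0.0002, 0.0002, 0.0002, 0.2498, 0.2498, 0.2498, 0.2498]  mean=0.5794  Neff=4.0059  idx=[3, 3, 4, 5, 5, 6, 6]
step 3: w=[0.1429, 0.1429, 0.1429, 0.1429, 0.1429, 0.1429, 0.1429]  mean=0.5800  Neff=7.0000  idx=[0, 1, 2, 3, 4, 5, 6]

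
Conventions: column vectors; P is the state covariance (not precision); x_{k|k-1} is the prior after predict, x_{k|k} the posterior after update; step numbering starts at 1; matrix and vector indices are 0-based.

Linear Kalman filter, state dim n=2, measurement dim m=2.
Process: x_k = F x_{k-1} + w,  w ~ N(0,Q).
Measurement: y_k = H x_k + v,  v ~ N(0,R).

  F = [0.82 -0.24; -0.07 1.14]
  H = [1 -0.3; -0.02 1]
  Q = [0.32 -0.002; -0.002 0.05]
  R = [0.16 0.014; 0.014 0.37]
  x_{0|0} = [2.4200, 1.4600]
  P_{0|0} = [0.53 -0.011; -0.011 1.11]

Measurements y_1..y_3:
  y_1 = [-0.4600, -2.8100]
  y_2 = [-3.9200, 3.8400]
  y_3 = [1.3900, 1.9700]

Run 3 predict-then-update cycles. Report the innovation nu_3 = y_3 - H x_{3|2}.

innov = [4.4937, -0.1608]

step 1: x^-=[1.6340, 1.4950]  P^-=[0.7446 -0.3466; -0.3466 1.4969]  S=[1.2473 -0.7986; -0.7986 1.8811]  K=[0.7654 0.1328; -0.1731 0.7260]  nu=[-1.6455, -4.2723]  x^+=[-0.1927, -1.3219]  P^+=[0.1431 0.0627; 0.0627 0.2674]
step 2: x^-=[0.1592, -1.4934]  P^-=[0.4070 -0.0237; -0.0237 0.3883]  S=[0.6161 -0.1345; -0.1345 0.7594]  K=[0.6896 0.0802; -0.1205 0.4906]  nu=[-4.5273, 5.3366]  x^+=[-2.5348, 1.6700]  P^+=[0.1240 0.0418; 0.0418 0.1807]
step 3: x^-=[-2.4793, 2.0813]  P^-=[0.3973 -0.0188; -0.0188 0.2787]  S=[0.5937 -0.0965; -0.0965 0.6496]  K=[0.6887 0.0611; -0.1052 0.4140]  nu=[4.4937, -0.1608]  x^+=[0.6056, 1.5419]  P^+=[0.1214 0.0347; 0.0347 0.1524]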